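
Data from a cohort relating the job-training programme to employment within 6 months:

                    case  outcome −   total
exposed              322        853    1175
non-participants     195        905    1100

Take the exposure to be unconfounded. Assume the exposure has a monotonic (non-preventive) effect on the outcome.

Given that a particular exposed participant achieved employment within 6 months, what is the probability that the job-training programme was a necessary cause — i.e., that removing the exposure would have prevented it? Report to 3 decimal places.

PN ≈ 0.353

p₁ = P(outcome | exposed) = 322/1175 = 0.27404
p₀ = P(outcome | unexposed) = 195/1100 = 0.17727
Under exogeneity and monotonicity, PN = (p₁ − p₀) / p₁.
PN = (0.27404 − 0.17727) / 0.27404 = 0.09677 / 0.27404 ≈ 0.3531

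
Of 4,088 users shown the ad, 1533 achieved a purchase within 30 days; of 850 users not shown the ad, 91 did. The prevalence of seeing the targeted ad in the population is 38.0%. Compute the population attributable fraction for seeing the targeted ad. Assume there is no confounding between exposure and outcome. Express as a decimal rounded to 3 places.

p₁ = P(outcome | exposed) = 1533/4088 = 0.375
p₀ = P(outcome | unexposed) = 91/850 = 0.10706
Overall risk P(Y=1) = π·p₁ + (1−π)·p₀ = 0.38×0.375 + 0.62×0.10706 = 0.20888.
Under exogeneity, PAF = [P(Y=1) − p₀] / P(Y=1).
PAF = (0.20888 − 0.10706) / 0.20888 ≈ 0.4875

PAF ≈ 0.487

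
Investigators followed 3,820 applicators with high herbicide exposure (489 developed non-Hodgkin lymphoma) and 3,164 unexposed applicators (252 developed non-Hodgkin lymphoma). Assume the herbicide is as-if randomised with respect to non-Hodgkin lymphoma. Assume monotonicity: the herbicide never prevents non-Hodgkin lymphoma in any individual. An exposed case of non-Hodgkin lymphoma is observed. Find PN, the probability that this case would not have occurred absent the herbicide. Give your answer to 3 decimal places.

PN ≈ 0.378

p₁ = P(outcome | exposed) = 489/3820 = 0.12801
p₀ = P(outcome | unexposed) = 252/3164 = 0.079646
Under exogeneity and monotonicity, PN = (p₁ − p₀) / p₁.
PN = (0.12801 − 0.079646) / 0.12801 = 0.048364 / 0.12801 ≈ 0.3778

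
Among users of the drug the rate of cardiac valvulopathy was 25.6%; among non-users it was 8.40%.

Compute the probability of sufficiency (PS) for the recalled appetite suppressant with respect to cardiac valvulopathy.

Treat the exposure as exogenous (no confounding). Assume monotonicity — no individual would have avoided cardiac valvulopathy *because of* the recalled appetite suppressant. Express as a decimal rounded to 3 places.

p₁ = 0.256, p₀ = 0.084.
Under exogeneity and monotonicity, PS = (p₁ − p₀) / (1 − p₀).
PS = (0.256 − 0.084) / (1 − 0.084) = 0.172 / 0.916 ≈ 0.1878

PS ≈ 0.188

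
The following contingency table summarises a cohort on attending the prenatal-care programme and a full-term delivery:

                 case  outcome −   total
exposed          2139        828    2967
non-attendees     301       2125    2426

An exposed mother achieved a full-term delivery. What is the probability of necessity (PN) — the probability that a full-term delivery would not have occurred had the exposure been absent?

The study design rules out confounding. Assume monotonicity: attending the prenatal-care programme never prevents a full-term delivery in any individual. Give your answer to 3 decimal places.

PN ≈ 0.828

p₁ = P(outcome | exposed) = 2139/2967 = 0.72093
p₀ = P(outcome | unexposed) = 301/2426 = 0.12407
Under exogeneity and monotonicity, PN = (p₁ − p₀)/p₁.
PN = (0.72093 − 0.12407) / 0.72093 ≈ 0.8279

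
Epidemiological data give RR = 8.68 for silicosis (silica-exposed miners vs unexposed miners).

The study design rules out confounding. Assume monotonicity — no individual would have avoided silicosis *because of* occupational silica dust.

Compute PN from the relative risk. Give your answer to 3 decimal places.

PN ≈ 0.885

Under exogeneity and monotonicity, PN = (RR − 1) / RR = 1 − 1/RR.
PN = (8.68 − 1) / 8.68 = 7.68 / 8.68 ≈ 0.8848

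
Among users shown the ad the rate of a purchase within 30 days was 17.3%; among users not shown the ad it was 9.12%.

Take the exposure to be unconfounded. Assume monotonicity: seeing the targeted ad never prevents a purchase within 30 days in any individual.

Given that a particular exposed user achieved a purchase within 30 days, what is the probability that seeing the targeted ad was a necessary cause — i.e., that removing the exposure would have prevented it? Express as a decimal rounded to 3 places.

p₁ = 0.173, p₀ = 0.0912.
Under exogeneity and monotonicity, PN = (p₁ − p₀) / p₁.
PN = (0.173 − 0.0912) / 0.173 = 0.0818 / 0.173 ≈ 0.4728

PN ≈ 0.473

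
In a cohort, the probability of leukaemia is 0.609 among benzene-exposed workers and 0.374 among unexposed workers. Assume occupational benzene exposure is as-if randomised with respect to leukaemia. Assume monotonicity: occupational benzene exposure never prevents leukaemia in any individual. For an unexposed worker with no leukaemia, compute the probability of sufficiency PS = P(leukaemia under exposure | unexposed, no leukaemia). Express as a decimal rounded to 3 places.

Let p₁ = 0.609, p₀ = 0.374.
Under exogeneity and monotonicity, PS = (p₁ − p₀) / (1 − p₀).
PS = (0.609 − 0.374) / (1 − 0.374) = 0.235 / 0.626 ≈ 0.3754

PS ≈ 0.375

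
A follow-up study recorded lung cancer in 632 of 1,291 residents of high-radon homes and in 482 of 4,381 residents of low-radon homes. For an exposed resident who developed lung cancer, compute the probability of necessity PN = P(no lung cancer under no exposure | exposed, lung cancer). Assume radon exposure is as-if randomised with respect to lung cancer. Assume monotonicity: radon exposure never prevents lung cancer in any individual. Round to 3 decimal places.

p₁ = P(outcome | exposed) = 632/1291 = 0.48954
p₀ = P(outcome | unexposed) = 482/4381 = 0.11002
Under exogeneity and monotonicity, PN = (p₁ − p₀) / p₁.
PN = (0.48954 − 0.11002) / 0.48954 = 0.37952 / 0.48954 ≈ 0.7753

PN ≈ 0.775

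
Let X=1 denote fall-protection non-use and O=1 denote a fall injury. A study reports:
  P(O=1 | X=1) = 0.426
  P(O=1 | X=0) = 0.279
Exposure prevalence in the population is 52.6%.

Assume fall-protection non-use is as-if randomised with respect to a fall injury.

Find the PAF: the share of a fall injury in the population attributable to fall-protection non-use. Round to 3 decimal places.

Let p₁ = 0.426, p₀ = 0.279.
Overall risk P(Y=1) = π·p₁ + (1−π)·p₀ = 0.526×0.426 + 0.474×0.279 = 0.35632.
Under exogeneity, PAF = [P(Y=1) − p₀] / P(Y=1).
PAF = (0.35632 − 0.279) / 0.35632 ≈ 0.2170

PAF ≈ 0.217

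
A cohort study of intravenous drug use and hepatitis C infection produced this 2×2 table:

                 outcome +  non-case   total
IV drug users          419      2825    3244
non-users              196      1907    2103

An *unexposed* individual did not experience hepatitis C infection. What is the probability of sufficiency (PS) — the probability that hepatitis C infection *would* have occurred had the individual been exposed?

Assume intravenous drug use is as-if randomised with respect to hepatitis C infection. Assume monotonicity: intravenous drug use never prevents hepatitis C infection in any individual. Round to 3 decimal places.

PS ≈ 0.040

p₁ = P(outcome | exposed) = 419/3244 = 0.12916
p₀ = P(outcome | unexposed) = 196/2103 = 0.0932
Under exogeneity and monotonicity, PS = (p₁ − p₀) / (1 − p₀).
PS = (0.12916 − 0.0932) / (1 − 0.0932) = 0.035961 / 0.9068 ≈ 0.0397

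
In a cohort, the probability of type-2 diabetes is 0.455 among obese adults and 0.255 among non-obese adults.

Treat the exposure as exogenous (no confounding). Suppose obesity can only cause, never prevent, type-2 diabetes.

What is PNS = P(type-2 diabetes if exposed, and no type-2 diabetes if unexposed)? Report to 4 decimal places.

PNS ≈ 0.2000

Let p₁ = 0.455, p₀ = 0.255.
Under exogeneity and monotonicity, PNS = p₁ − p₀.
PNS = 0.455 − 0.255 = 0.2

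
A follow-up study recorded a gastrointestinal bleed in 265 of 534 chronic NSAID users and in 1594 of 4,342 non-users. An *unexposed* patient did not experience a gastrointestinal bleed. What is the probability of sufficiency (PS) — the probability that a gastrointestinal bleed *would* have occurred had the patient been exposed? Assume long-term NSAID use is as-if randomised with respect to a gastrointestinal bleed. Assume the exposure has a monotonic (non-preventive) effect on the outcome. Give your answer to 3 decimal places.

p₁ = P(outcome | exposed) = 265/534 = 0.49625
p₀ = P(outcome | unexposed) = 1594/4342 = 0.36711
Under exogeneity and monotonicity, PS = (p₁ − p₀) / (1 − p₀).
PS = (0.49625 − 0.36711) / (1 − 0.36711) = 0.12914 / 0.63289 ≈ 0.2041

PS ≈ 0.204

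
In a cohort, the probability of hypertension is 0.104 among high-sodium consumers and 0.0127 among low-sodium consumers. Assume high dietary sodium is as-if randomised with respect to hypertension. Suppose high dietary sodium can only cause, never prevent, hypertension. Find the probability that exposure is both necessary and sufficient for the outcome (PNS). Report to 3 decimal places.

PNS ≈ 0.091

Let p₁ = 0.104, p₀ = 0.0127.
Under exogeneity and monotonicity, PNS = p₁ − p₀.
PNS = 0.104 − 0.0127 = 0.0913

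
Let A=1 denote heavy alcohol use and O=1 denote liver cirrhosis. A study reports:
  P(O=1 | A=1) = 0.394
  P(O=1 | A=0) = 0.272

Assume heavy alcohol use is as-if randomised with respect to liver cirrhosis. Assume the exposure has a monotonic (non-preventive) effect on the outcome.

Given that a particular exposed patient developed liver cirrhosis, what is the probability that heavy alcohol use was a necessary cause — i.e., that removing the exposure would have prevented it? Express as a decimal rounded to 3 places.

PN ≈ 0.310

Let p₁ = 0.394, p₀ = 0.272.
Under exogeneity and monotonicity, PN = (p₁ − p₀) / p₁.
PN = (0.394 − 0.272) / 0.394 = 0.122 / 0.394 ≈ 0.3096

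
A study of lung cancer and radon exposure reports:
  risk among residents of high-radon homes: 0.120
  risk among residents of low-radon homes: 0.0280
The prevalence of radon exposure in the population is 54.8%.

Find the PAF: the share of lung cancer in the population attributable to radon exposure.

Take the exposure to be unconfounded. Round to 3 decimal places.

PAF ≈ 0.643

Let p₁ = 0.12, p₀ = 0.028.
Overall risk P(Y=1) = π·p₁ + (1−π)·p₀ = 0.548×0.12 + 0.452×0.028 = 0.078416.
Under exogeneity, PAF = [P(Y=1) − p₀] / P(Y=1).
PAF = (0.078416 − 0.028) / 0.078416 ≈ 0.6429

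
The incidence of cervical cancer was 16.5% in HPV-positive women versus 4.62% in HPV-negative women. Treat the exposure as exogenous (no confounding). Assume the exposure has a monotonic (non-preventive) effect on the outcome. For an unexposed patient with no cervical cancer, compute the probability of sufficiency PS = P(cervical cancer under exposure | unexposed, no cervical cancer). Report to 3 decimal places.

p₁ = 0.165, p₀ = 0.0462.
Under exogeneity and monotonicity, PS = (p₁ − p₀) / (1 − p₀).
PS = (0.165 − 0.0462) / (1 − 0.0462) = 0.1188 / 0.9538 ≈ 0.1246

PS ≈ 0.125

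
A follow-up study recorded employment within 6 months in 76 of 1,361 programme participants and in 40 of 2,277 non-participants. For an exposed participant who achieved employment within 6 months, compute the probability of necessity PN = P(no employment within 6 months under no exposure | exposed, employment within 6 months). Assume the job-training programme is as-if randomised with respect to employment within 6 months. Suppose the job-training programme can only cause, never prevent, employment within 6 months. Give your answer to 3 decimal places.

PN ≈ 0.685

p₁ = P(outcome | exposed) = 76/1361 = 0.055841
p₀ = P(outcome | unexposed) = 40/2277 = 0.017567
Under exogeneity and monotonicity, PN = (p₁ − p₀) / p₁.
PN = (0.055841 − 0.017567) / 0.055841 = 0.038274 / 0.055841 ≈ 0.6854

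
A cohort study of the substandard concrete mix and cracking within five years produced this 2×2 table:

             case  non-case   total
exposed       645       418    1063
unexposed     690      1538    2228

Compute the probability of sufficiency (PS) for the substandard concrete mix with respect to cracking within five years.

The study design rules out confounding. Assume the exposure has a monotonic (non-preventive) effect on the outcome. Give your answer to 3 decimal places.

p₁ = P(outcome | exposed) = 645/1063 = 0.60677
p₀ = P(outcome | unexposed) = 690/2228 = 0.30969
Under exogeneity and monotonicity, PS = (p₁ − p₀)/(1 − p₀).
PS = (0.60677 − 0.30969) / 0.69031 ≈ 0.4304

PS ≈ 0.430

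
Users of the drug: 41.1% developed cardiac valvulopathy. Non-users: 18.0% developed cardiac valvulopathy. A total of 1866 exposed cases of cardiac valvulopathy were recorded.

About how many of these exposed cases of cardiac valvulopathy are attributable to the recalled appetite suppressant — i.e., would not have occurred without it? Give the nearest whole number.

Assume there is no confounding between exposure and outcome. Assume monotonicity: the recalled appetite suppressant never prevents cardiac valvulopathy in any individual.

p₁ = 0.411, p₀ = 0.18.
PN = (p₁ − p₀)/p₁ = (0.411 − 0.18) / 0.411 ≈ 0.56204.
Attributable cases ≈ PN × (exposed cases) = 0.56204 × 1866 ≈ 1048.77.

about 1049 cases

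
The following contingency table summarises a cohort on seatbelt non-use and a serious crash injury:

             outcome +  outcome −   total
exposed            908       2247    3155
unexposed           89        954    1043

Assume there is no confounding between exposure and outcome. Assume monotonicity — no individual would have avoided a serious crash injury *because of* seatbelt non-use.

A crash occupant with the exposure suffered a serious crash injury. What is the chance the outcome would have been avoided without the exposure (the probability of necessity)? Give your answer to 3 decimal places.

p₁ = P(outcome | exposed) = 908/3155 = 0.2878
p₀ = P(outcome | unexposed) = 89/1043 = 0.085331
Under exogeneity and monotonicity, PN = (p₁ − p₀)/p₁.
PN = (0.2878 − 0.085331) / 0.2878 ≈ 0.7035

PN ≈ 0.704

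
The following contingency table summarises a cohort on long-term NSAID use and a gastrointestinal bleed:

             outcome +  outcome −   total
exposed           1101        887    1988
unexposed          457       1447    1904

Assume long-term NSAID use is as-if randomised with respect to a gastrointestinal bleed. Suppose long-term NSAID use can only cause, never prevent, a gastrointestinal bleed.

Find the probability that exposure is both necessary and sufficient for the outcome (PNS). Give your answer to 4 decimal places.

PNS ≈ 0.3138

p₁ = P(outcome | exposed) = 1101/1988 = 0.55382
p₀ = P(outcome | unexposed) = 457/1904 = 0.24002
Under exogeneity and monotonicity, PNS = p₁ − p₀.
PNS = 0.55382 − 0.24002 = 0.3138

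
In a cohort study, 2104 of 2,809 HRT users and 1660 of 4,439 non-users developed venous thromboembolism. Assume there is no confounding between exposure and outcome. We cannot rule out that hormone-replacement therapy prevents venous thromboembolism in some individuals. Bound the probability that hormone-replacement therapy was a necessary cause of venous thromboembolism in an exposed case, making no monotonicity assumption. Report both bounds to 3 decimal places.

0.501 ≤ PN ≤ 0.836

p₁ = P(outcome | exposed) = 2104/2809 = 0.74902
p₀ = P(outcome | unexposed) = 1660/4439 = 0.37396
Under exogeneity alone the bounds on PN are max{0,(p₁−p₀)/p₁} ≤ PN ≤ min{1,(1−p₀)/p₁}.
  lower = (p₁ − p₀)/p₁ = 0.37506 / 0.74902 ≈ 0.5007
  upper = min{1, (1 − p₀)/p₁} = 0.62604 / 0.74902 ≈ 0.8358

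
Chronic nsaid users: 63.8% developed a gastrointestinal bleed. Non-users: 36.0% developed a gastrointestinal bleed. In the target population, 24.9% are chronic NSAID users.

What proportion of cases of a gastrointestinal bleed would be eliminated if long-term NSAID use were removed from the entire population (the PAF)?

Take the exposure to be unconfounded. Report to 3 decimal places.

p₁ = 0.638, p₀ = 0.36.
Overall risk P(Y=1) = π·p₁ + (1−π)·p₀ = 0.249×0.638 + 0.751×0.36 = 0.42922.
Under exogeneity, PAF = [P(Y=1) − p₀] / P(Y=1).
PAF = (0.42922 − 0.36) / 0.42922 ≈ 0.1613

PAF ≈ 0.161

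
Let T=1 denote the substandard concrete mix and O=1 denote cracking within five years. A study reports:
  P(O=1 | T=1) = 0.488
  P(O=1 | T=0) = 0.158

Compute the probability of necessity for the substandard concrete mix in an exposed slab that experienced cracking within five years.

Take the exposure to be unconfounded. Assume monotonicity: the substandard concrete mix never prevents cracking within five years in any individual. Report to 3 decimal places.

Let p₁ = 0.488, p₀ = 0.158.
Under exogeneity and monotonicity, PN = (p₁ − p₀) / p₁.
PN = (0.488 − 0.158) / 0.488 = 0.33 / 0.488 ≈ 0.6762

PN ≈ 0.676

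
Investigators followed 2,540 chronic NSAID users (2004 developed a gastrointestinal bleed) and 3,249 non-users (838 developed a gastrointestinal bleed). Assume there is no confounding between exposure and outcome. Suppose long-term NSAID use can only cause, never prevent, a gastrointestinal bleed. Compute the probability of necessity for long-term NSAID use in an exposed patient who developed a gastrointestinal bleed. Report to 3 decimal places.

PN ≈ 0.673

p₁ = P(outcome | exposed) = 2004/2540 = 0.78898
p₀ = P(outcome | unexposed) = 838/3249 = 0.25793
Under exogeneity and monotonicity, PN = (p₁ − p₀) / p₁.
PN = (0.78898 − 0.25793) / 0.78898 = 0.53105 / 0.78898 ≈ 0.6731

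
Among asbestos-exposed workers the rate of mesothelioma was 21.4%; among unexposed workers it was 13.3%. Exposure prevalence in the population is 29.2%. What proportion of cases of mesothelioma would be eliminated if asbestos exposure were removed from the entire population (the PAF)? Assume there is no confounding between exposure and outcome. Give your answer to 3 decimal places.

p₁ = 0.214, p₀ = 0.133.
Overall risk P(Y=1) = π·p₁ + (1−π)·p₀ = 0.292×0.214 + 0.708×0.133 = 0.15665.
Under exogeneity, PAF = [P(Y=1) − p₀] / P(Y=1).
PAF = (0.15665 − 0.133) / 0.15665 ≈ 0.1510

PAF ≈ 0.151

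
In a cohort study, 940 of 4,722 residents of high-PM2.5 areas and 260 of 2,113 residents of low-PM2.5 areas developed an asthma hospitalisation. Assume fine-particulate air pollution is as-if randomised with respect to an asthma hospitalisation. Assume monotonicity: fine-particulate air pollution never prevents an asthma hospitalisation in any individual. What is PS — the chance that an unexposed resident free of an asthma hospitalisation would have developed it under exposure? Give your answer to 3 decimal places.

PS ≈ 0.087

p₁ = P(outcome | exposed) = 940/4722 = 0.19907
p₀ = P(outcome | unexposed) = 260/2113 = 0.12305
Under exogeneity and monotonicity, PS = (p₁ − p₀) / (1 − p₀).
PS = (0.19907 − 0.12305) / (1 − 0.12305) = 0.07602 / 0.87695 ≈ 0.0867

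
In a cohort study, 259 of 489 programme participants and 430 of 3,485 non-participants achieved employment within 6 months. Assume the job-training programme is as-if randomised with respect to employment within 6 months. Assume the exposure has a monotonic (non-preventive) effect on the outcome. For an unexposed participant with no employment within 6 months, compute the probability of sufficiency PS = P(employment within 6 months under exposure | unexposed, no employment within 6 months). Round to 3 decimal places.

p₁ = P(outcome | exposed) = 259/489 = 0.52965
p₀ = P(outcome | unexposed) = 430/3485 = 0.12339
Under exogeneity and monotonicity, PS = (p₁ − p₀) / (1 − p₀).
PS = (0.52965 − 0.12339) / (1 − 0.12339) = 0.40627 / 0.87661 ≈ 0.4634

PS ≈ 0.463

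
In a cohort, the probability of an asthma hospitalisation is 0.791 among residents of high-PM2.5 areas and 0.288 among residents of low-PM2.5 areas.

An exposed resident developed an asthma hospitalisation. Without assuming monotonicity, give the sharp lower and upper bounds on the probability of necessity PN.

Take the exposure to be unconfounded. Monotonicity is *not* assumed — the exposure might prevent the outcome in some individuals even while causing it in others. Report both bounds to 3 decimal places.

Let p₁ = 0.791, p₀ = 0.288.
Under exogeneity alone the bounds on PN are max{0,(p₁−p₀)/p₁} ≤ PN ≤ min{1,(1−p₀)/p₁}.
  lower = (p₁ − p₀)/p₁ = 0.503 / 0.791 ≈ 0.6359
  upper = min{1, (1 − p₀)/p₁} = 0.712 / 0.791 ≈ 0.9001

0.636 ≤ PN ≤ 0.900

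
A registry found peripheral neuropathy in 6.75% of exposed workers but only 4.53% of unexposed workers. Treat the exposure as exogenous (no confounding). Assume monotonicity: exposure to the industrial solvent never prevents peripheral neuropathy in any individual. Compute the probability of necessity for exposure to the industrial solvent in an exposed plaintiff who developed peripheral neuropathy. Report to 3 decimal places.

p₁ = 0.0675, p₀ = 0.0453.
Under exogeneity and monotonicity, PN = (p₁ − p₀) / p₁.
PN = (0.0675 − 0.0453) / 0.0675 = 0.0222 / 0.0675 ≈ 0.3289

PN ≈ 0.329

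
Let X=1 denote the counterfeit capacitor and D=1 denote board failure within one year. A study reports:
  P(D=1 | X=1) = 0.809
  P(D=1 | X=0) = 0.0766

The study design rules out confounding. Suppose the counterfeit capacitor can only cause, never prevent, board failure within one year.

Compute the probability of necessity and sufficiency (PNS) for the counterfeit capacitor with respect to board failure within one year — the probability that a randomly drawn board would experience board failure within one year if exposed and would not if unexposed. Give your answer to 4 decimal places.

Let p₁ = 0.809, p₀ = 0.0766.
Under exogeneity and monotonicity, PNS = p₁ − p₀.
PNS = 0.809 − 0.0766 = 0.7324

PNS ≈ 0.7324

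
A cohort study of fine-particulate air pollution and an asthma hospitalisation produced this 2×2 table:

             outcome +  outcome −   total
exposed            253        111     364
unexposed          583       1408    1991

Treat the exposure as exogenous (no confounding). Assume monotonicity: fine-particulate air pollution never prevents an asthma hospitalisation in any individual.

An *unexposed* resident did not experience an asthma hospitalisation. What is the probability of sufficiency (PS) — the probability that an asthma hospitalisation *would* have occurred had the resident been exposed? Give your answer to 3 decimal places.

PS ≈ 0.569

p₁ = P(outcome | exposed) = 253/364 = 0.69505
p₀ = P(outcome | unexposed) = 583/1991 = 0.29282
Under exogeneity and monotonicity, PS = (p₁ − p₀)/(1 − p₀).
PS = (0.69505 − 0.29282) / 0.70718 ≈ 0.5688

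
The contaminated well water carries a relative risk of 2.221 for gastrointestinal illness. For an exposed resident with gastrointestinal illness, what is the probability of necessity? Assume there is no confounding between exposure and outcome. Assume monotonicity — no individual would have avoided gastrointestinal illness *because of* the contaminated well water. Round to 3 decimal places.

Under exogeneity and monotonicity, PN = (RR − 1) / RR = 1 − 1/RR.
PN = (2.221 − 1) / 2.221 = 1.221 / 2.221 ≈ 0.5498

PN ≈ 0.550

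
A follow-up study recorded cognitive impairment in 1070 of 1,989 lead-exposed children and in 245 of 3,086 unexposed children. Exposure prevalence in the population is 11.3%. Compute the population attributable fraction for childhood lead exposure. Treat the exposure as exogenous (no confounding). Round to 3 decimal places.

p₁ = P(outcome | exposed) = 1070/1989 = 0.53796
p₀ = P(outcome | unexposed) = 245/3086 = 0.079391
Overall risk P(Y=1) = π·p₁ + (1−π)·p₀ = 0.113×0.53796 + 0.887×0.079391 = 0.13121.
Under exogeneity, PAF = [P(Y=1) − p₀] / P(Y=1).
PAF = (0.13121 − 0.079391) / 0.13121 ≈ 0.3949

PAF ≈ 0.395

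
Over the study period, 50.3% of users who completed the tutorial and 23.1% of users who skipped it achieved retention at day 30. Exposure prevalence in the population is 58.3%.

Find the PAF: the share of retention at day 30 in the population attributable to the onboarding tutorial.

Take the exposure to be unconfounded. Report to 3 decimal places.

p₁ = 0.503, p₀ = 0.231.
Overall risk P(Y=1) = π·p₁ + (1−π)·p₀ = 0.583×0.503 + 0.417×0.231 = 0.38958.
Under exogeneity, PAF = [P(Y=1) − p₀] / P(Y=1).
PAF = (0.38958 − 0.231) / 0.38958 ≈ 0.4070

PAF ≈ 0.407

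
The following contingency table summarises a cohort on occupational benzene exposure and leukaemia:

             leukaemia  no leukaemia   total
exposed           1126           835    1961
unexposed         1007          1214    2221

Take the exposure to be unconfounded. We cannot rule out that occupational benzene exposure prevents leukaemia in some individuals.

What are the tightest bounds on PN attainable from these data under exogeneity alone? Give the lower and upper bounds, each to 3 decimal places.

p₁ = P(outcome | exposed) = 1126/1961 = 0.5742
p₀ = P(outcome | unexposed) = 1007/2221 = 0.4534
Under exogeneity alone the bounds on PN are max{0,(p₁−p₀)/p₁} ≤ PN ≤ min{1,(1−p₀)/p₁}.
  lower = (p₁ − p₀)/p₁ = 0.1208 / 0.5742 ≈ 0.2104
  upper = min{1, (1 − p₀)/p₁} = 0.5466 / 0.5742 ≈ 0.9519

0.210 ≤ PN ≤ 0.952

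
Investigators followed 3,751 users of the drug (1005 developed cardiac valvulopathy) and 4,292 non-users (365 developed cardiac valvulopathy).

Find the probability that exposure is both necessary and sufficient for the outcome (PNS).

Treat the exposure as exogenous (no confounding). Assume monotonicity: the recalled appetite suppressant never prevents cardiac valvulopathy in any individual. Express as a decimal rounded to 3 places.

p₁ = P(outcome | exposed) = 1005/3751 = 0.26793
p₀ = P(outcome | unexposed) = 365/4292 = 0.085042
Under exogeneity and monotonicity, PNS = p₁ − p₀.
PNS = 0.26793 − 0.085042 = 0.18289

PNS ≈ 0.183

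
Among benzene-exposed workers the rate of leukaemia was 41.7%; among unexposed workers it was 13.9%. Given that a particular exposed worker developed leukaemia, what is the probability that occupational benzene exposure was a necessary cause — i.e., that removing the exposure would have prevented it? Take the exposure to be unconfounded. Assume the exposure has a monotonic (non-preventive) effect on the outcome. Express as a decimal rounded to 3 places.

p₁ = 0.417, p₀ = 0.139.
Under exogeneity and monotonicity, PN = (p₁ − p₀) / p₁.
PN = (0.417 − 0.139) / 0.417 = 0.278 / 0.417 ≈ 0.6667

PN ≈ 0.667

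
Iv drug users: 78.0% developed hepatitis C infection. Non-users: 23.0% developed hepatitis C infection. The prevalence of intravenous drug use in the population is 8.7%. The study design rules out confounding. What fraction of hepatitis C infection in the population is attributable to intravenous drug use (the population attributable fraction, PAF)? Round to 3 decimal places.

PAF ≈ 0.172

p₁ = 0.78, p₀ = 0.23.
Overall risk P(Y=1) = π·p₁ + (1−π)·p₀ = 0.087×0.78 + 0.913×0.23 = 0.27785.
Under exogeneity, PAF = [P(Y=1) − p₀] / P(Y=1).
PAF = (0.27785 − 0.23) / 0.27785 ≈ 0.1722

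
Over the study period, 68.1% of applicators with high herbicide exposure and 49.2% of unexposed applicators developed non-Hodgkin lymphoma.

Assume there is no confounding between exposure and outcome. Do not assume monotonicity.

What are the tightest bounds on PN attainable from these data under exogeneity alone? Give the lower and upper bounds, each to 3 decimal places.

p₁ = 0.681, p₀ = 0.492.
Under exogeneity alone the bounds on PN are max{0,(p₁−p₀)/p₁} ≤ PN ≤ min{1,(1−p₀)/p₁}.
  lower = (p₁ − p₀)/p₁ = 0.189 / 0.681 ≈ 0.2775
  upper = min{1, (1 − p₀)/p₁} = 0.508 / 0.681 ≈ 0.7460

0.278 ≤ PN ≤ 0.746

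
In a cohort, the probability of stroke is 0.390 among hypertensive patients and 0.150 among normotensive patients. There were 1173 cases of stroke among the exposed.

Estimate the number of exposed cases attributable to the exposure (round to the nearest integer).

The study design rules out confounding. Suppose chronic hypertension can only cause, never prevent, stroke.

Let p₁ = 0.39, p₀ = 0.15.
PN = (p₁ − p₀)/p₁ = (0.39 − 0.15) / 0.39 ≈ 0.61538.
Attributable cases ≈ PN × (exposed cases) = 0.61538 × 1173 ≈ 721.85.

about 722 cases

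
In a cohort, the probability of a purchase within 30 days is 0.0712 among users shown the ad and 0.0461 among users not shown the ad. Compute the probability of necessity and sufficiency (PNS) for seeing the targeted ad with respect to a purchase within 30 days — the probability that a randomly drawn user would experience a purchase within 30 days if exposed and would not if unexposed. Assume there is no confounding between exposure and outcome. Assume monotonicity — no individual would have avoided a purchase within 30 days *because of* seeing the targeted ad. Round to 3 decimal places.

PNS ≈ 0.025

Let p₁ = 0.0712, p₀ = 0.0461.
Under exogeneity and monotonicity, PNS = p₁ − p₀.
PNS = 0.0712 − 0.0461 = 0.0251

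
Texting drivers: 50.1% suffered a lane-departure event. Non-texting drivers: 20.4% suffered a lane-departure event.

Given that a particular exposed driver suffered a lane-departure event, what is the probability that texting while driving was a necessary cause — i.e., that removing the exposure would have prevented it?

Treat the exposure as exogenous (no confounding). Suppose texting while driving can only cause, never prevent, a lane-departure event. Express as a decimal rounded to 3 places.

PN ≈ 0.593

p₁ = 0.501, p₀ = 0.204.
Under exogeneity and monotonicity, PN = (p₁ − p₀) / p₁.
PN = (0.501 − 0.204) / 0.501 = 0.297 / 0.501 ≈ 0.5928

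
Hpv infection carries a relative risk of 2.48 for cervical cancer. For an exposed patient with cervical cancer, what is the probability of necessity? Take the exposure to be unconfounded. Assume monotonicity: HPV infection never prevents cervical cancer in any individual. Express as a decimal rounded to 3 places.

Under exogeneity and monotonicity, PN = (RR − 1) / RR = 1 − 1/RR.
PN = (2.48 − 1) / 2.48 = 1.48 / 2.48 ≈ 0.5968

PN ≈ 0.597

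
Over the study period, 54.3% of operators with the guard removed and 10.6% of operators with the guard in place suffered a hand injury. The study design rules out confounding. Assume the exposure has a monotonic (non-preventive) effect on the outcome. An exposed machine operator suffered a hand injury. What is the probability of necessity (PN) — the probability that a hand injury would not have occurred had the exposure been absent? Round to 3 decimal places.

p₁ = 0.543, p₀ = 0.106.
Under exogeneity and monotonicity, PN = (p₁ − p₀) / p₁.
PN = (0.543 − 0.106) / 0.543 = 0.437 / 0.543 ≈ 0.8048

PN ≈ 0.805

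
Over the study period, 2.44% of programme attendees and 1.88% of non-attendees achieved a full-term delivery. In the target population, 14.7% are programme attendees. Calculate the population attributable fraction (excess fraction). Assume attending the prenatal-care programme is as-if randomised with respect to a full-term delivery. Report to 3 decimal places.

PAF ≈ 0.042

p₁ = 0.0244, p₀ = 0.0188.
Overall risk P(Y=1) = π·p₁ + (1−π)·p₀ = 0.147×0.0244 + 0.853×0.0188 = 0.019623.
Under exogeneity, PAF = [P(Y=1) − p₀] / P(Y=1).
PAF = (0.019623 − 0.0188) / 0.019623 ≈ 0.0420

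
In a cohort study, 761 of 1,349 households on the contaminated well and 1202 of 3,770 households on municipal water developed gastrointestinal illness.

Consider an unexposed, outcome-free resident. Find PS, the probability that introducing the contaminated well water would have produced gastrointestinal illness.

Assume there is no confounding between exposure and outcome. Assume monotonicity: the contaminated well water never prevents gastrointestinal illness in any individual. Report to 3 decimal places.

PS ≈ 0.360

p₁ = P(outcome | exposed) = 761/1349 = 0.56412
p₀ = P(outcome | unexposed) = 1202/3770 = 0.31883
Under exogeneity and monotonicity, PS = (p₁ − p₀) / (1 − p₀).
PS = (0.56412 − 0.31883) / (1 − 0.31883) = 0.24529 / 0.68117 ≈ 0.3601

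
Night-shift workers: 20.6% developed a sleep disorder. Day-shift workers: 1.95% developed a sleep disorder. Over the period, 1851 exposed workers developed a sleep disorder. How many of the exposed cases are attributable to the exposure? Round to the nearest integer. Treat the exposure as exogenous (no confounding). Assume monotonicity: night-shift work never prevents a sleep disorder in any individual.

about 1676 cases

p₁ = 0.206, p₀ = 0.0195.
PN = (p₁ − p₀)/p₁ = (0.206 − 0.0195) / 0.206 ≈ 0.90534.
Attributable cases ≈ PN × (exposed cases) = 0.90534 × 1851 ≈ 1675.78.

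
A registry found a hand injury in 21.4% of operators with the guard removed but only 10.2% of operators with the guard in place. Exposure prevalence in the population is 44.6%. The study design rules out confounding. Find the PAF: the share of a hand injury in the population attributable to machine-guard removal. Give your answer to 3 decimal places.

p₁ = 0.214, p₀ = 0.102.
Overall risk P(Y=1) = π·p₁ + (1−π)·p₀ = 0.446×0.214 + 0.554×0.102 = 0.15195.
Under exogeneity, PAF = [P(Y=1) − p₀] / P(Y=1).
PAF = (0.15195 − 0.102) / 0.15195 ≈ 0.3287

PAF ≈ 0.329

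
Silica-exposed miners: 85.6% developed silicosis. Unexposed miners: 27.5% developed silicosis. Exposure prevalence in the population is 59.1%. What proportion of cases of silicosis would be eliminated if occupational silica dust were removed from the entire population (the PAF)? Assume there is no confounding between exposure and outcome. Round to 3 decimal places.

PAF ≈ 0.555

p₁ = 0.856, p₀ = 0.275.
Overall risk P(Y=1) = π·p₁ + (1−π)·p₀ = 0.591×0.856 + 0.409×0.275 = 0.61837.
Under exogeneity, PAF = [P(Y=1) − p₀] / P(Y=1).
PAF = (0.61837 − 0.275) / 0.61837 ≈ 0.5553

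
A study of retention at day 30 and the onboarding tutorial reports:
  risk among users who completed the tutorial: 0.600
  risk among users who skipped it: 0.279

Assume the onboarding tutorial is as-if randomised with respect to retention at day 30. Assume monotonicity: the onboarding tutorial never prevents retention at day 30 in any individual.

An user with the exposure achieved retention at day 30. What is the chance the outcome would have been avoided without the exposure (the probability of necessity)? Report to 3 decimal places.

Let p₁ = 0.6, p₀ = 0.279.
Under exogeneity and monotonicity, PN = (p₁ − p₀) / p₁.
PN = (0.6 − 0.279) / 0.6 = 0.321 / 0.6 ≈ 0.5350

PN ≈ 0.535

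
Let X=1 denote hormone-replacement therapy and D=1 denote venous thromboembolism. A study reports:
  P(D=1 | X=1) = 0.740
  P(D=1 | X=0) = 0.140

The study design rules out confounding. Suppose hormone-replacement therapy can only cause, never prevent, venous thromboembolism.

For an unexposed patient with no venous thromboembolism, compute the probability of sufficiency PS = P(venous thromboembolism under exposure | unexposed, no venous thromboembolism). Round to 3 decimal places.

PS ≈ 0.698

Let p₁ = 0.74, p₀ = 0.14.
Under exogeneity and monotonicity, PS = (p₁ − p₀) / (1 − p₀).
PS = (0.74 − 0.14) / (1 − 0.14) = 0.6 / 0.86 ≈ 0.6977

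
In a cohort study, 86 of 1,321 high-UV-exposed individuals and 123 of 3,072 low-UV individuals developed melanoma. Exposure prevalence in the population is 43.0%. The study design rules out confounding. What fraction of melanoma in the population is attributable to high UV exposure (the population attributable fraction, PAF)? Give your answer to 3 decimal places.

p₁ = P(outcome | exposed) = 86/1321 = 0.065102
p₀ = P(outcome | unexposed) = 123/3072 = 0.040039
Overall risk P(Y=1) = π·p₁ + (1−π)·p₀ = 0.43×0.065102 + 0.57×0.040039 = 0.050816.
Under exogeneity, PAF = [P(Y=1) − p₀] / P(Y=1).
PAF = (0.050816 − 0.040039) / 0.050816 ≈ 0.2121

PAF ≈ 0.212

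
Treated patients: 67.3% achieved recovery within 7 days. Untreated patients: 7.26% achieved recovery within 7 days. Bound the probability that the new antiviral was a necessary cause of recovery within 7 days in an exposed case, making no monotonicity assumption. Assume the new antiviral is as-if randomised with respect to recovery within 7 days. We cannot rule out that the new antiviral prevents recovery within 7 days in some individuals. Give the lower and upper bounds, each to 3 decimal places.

0.892 ≤ PN ≤ 1.000

p₁ = 0.673, p₀ = 0.0726.
Under exogeneity alone the bounds on PN are max{0,(p₁−p₀)/p₁} ≤ PN ≤ min{1,(1−p₀)/p₁}.
  lower = (p₁ − p₀)/p₁ = 0.6004 / 0.673 ≈ 0.8921
  upper = min{1, (1 − p₀)/p₁} = 0.9274 / 0.673 ≈ 1.3780 → capped at 1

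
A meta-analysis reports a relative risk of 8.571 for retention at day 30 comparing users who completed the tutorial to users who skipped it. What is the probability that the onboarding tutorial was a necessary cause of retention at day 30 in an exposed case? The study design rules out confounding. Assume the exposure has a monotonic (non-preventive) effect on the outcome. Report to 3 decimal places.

PN ≈ 0.883

Under exogeneity and monotonicity, PN = (RR − 1) / RR = 1 − 1/RR.
PN = (8.571 − 1) / 8.571 = 7.571 / 8.571 ≈ 0.8833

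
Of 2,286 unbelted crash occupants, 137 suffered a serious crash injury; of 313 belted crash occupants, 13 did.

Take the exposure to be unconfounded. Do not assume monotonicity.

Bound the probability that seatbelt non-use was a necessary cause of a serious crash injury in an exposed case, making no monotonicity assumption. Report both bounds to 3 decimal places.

p₁ = P(outcome | exposed) = 137/2286 = 0.05993
p₀ = P(outcome | unexposed) = 13/313 = 0.041534
Under exogeneity alone the bounds on PN are max{0,(p₁−p₀)/p₁} ≤ PN ≤ min{1,(1−p₀)/p₁}.
  lower = (p₁ − p₀)/p₁ = 0.018396 / 0.05993 ≈ 0.3070
  upper = min{1, (1 − p₀)/p₁} = 0.95847 / 0.05993 ≈ 15.9931 → capped at 1

0.307 ≤ PN ≤ 1.000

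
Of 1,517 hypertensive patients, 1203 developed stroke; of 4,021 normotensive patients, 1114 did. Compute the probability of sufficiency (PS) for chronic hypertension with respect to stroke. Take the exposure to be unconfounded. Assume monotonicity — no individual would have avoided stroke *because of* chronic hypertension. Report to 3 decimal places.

p₁ = P(outcome | exposed) = 1203/1517 = 0.79301
p₀ = P(outcome | unexposed) = 1114/4021 = 0.27705
Under exogeneity and monotonicity, PS = (p₁ − p₀) / (1 − p₀).
PS = (0.79301 − 0.27705) / (1 − 0.27705) = 0.51597 / 0.72295 ≈ 0.7137

PS ≈ 0.714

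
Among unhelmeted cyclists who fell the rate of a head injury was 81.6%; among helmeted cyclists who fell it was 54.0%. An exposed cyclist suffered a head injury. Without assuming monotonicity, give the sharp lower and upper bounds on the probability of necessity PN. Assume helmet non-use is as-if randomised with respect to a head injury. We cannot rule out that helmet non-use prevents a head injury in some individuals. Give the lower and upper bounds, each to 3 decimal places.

0.338 ≤ PN ≤ 0.564

p₁ = 0.816, p₀ = 0.54.
Under exogeneity alone the bounds on PN are max{0,(p₁−p₀)/p₁} ≤ PN ≤ min{1,(1−p₀)/p₁}.
  lower = (p₁ − p₀)/p₁ = 0.276 / 0.816 ≈ 0.3382
  upper = min{1, (1 − p₀)/p₁} = 0.46 / 0.816 ≈ 0.5637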